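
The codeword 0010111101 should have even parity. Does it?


Number of 1s: 6

Yes, parity is correct (6 ones)


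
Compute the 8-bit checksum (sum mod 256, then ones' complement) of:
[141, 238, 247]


Sum = 626 mod 256 = 114
Complement = 141

141


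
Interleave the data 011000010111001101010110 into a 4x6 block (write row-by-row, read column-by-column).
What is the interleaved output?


Matrix:
  011000
  010111
  001101
  010110
Read columns: 000011011010011101010110

000011011010011101010110


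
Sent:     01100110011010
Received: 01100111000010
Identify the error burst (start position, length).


XOR: 00000001011000

Burst at position 7, length 4


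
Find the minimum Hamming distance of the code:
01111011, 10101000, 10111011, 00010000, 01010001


Comparing all pairs, minimum distance: 2
Can detect 1 errors, correct 0 errors

2


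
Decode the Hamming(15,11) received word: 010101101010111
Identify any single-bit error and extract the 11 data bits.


Syndrome = 9: error at position 9

Data: 00110010111 (corrected bit 9)


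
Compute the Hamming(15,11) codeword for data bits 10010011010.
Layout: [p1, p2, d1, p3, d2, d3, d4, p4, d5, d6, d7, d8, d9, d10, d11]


Parity bits: p1=1, p2=0, p3=1, p4=1

101100110011010


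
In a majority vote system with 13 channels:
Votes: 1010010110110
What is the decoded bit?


Ones: 7 out of 13
Threshold: 7

1 (7/13 voted 1)


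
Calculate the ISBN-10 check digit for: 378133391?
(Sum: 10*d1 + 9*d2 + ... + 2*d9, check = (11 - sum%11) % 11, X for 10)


Weighted sum: 238
238 mod 11 = 7

Check digit: 4


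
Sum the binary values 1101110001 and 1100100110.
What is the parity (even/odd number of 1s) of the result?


1101110001 = 881
1100100110 = 806
Sum = 1687 = 11010010111
1s count = 7

odd parity (7 ones in 11010010111)


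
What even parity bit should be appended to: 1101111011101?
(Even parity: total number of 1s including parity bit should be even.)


Number of 1s in data: 10
Parity bit: 0

0


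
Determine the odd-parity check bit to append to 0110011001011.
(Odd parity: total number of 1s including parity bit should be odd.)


Number of 1s in data: 7
Parity bit: 0

0


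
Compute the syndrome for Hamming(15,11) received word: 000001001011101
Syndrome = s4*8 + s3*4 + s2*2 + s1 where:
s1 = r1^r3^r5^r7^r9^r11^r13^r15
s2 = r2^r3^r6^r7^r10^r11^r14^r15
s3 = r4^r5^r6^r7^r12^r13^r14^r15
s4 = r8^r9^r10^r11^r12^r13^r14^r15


s1=0, s2=1, s3=0, s4=1

Syndrome = 10 (error at position 10)


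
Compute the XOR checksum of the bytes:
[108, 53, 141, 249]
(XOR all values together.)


XOR chain: 108 ^ 53 ^ 141 ^ 249 = 45

45


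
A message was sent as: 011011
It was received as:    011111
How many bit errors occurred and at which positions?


XOR: 000100

1 error(s) at position(s): 3


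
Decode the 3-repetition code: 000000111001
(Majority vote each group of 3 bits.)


Groups: 000, 000, 111, 001
Majority votes: 0010

0010


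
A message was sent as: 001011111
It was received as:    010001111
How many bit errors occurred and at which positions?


XOR: 011010000

3 error(s) at position(s): 1, 2, 4


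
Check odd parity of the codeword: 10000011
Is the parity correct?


Number of 1s: 3

Yes, parity is correct (3 ones)


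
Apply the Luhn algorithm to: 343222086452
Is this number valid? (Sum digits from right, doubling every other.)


Luhn sum = 42
42 mod 10 = 2

Invalid (Luhn sum mod 10 = 2)


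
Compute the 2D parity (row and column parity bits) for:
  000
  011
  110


Row parities: 000
Column parities: 101

Row P: 000, Col P: 101, Corner: 0


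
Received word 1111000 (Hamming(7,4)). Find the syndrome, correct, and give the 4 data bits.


Syndrome = 4: error at position 4

Data: 1000 (corrected bit 4)


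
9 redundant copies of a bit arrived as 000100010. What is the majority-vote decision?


Ones: 2 out of 9
Threshold: 5

0 (2/9 voted 1)


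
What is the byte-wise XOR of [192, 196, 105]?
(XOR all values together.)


XOR chain: 192 ^ 196 ^ 105 = 109

109


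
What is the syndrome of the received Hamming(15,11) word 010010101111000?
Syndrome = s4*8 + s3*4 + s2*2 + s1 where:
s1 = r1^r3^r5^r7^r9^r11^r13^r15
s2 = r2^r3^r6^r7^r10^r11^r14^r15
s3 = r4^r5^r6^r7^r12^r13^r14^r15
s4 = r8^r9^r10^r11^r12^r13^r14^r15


s1=0, s2=0, s3=1, s4=0

Syndrome = 4 (error at position 4)


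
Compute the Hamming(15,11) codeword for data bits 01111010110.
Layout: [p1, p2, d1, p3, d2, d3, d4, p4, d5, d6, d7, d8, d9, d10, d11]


Parity bits: p1=1, p2=0, p3=1, p4=0

100111101010110


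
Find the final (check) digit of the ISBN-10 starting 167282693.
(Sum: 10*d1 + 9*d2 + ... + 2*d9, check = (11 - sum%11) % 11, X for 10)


Weighted sum: 249
249 mod 11 = 7

Check digit: 4


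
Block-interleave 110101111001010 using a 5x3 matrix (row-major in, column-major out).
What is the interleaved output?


Matrix:
  110
  101
  111
  001
  010
Read columns: 111001010101110

111001010101110


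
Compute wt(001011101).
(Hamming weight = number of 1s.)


Counting 1s in 001011101

5


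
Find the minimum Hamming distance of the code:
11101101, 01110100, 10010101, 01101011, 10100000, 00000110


Comparing all pairs, minimum distance: 3
Can detect 2 errors, correct 1 errors

3


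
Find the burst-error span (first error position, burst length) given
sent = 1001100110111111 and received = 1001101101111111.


XOR: 0000001011000000

Burst at position 6, length 4


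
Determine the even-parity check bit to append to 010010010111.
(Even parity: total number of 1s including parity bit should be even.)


Number of 1s in data: 6
Parity bit: 0

0


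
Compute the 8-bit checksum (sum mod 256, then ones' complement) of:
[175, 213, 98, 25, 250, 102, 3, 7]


Sum = 873 mod 256 = 105
Complement = 150

150


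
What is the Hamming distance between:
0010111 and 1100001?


XOR: 1110110
Count of 1s: 5

5


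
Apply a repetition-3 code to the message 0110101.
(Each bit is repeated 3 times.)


Each bit -> 3 copies

000111111000111000111


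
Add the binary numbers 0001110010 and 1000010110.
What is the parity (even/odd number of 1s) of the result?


0001110010 = 114
1000010110 = 534
Sum = 648 = 1010001000
1s count = 3

odd parity (3 ones in 1010001000)


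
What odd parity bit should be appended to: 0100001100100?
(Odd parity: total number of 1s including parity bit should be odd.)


Number of 1s in data: 4
Parity bit: 1

1


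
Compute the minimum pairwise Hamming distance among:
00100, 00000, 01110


Comparing all pairs, minimum distance: 1
Can detect 0 errors, correct 0 errors

1


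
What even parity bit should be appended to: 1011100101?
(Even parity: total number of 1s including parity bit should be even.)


Number of 1s in data: 6
Parity bit: 0

0


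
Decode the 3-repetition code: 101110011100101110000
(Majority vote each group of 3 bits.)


Groups: 101, 110, 011, 100, 101, 110, 000
Majority votes: 1110110

1110110


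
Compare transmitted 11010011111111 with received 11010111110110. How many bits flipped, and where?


XOR: 00000100001001

3 error(s) at position(s): 5, 10, 13


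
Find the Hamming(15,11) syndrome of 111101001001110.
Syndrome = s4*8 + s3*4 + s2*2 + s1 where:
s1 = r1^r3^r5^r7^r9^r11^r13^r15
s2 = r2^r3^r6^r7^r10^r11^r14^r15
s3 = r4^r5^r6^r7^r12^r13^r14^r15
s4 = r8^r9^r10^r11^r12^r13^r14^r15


s1=0, s2=0, s3=1, s4=0

Syndrome = 4 (error at position 4)


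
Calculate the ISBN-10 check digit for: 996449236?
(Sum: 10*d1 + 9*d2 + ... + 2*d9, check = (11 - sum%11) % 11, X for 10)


Weighted sum: 345
345 mod 11 = 4

Check digit: 7


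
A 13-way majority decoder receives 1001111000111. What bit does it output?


Ones: 8 out of 13
Threshold: 7

1 (8/13 voted 1)


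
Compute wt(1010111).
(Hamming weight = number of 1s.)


Counting 1s in 1010111

5


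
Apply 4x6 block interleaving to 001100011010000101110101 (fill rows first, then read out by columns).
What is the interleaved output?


Matrix:
  001100
  011010
  000101
  110101
Read columns: 000101011100101101000011

000101011100101101000011


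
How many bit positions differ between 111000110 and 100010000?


XOR: 011010110
Count of 1s: 5

5


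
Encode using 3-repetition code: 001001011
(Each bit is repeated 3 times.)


Each bit -> 3 copies

000000111000000111000111111


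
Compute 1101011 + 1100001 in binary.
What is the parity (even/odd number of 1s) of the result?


1101011 = 107
1100001 = 97
Sum = 204 = 11001100
1s count = 4

even parity (4 ones in 11001100)


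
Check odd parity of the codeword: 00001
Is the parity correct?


Number of 1s: 1

Yes, parity is correct (1 ones)


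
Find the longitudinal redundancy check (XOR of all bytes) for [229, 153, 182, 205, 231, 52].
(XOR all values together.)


XOR chain: 229 ^ 153 ^ 182 ^ 205 ^ 231 ^ 52 = 212

212


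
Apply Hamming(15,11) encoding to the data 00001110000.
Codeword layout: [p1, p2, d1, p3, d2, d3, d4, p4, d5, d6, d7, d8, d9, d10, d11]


Parity bits: p1=0, p2=0, p3=0, p4=1

000000011110000


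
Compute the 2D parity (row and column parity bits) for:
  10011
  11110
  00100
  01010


Row parities: 1010
Column parities: 00011

Row P: 1010, Col P: 00011, Corner: 0


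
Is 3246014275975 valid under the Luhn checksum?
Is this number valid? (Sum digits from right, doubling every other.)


Luhn sum = 51
51 mod 10 = 1

Invalid (Luhn sum mod 10 = 1)


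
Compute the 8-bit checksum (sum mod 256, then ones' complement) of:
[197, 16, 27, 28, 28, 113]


Sum = 409 mod 256 = 153
Complement = 102

102


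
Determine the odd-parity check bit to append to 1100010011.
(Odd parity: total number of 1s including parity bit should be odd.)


Number of 1s in data: 5
Parity bit: 0

0


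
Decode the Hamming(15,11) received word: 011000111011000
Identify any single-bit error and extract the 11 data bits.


Syndrome = 0: no error detected

Data: 10011011000 (no errors)


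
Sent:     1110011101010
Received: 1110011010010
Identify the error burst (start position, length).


XOR: 0000000111000

Burst at position 7, length 3


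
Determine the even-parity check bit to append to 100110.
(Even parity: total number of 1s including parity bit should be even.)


Number of 1s in data: 3
Parity bit: 1

1


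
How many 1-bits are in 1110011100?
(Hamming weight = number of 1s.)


Counting 1s in 1110011100

6


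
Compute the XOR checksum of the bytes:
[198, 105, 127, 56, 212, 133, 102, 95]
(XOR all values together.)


XOR chain: 198 ^ 105 ^ 127 ^ 56 ^ 212 ^ 133 ^ 102 ^ 95 = 128

128


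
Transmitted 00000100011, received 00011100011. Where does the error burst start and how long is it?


XOR: 00011000000

Burst at position 3, length 2


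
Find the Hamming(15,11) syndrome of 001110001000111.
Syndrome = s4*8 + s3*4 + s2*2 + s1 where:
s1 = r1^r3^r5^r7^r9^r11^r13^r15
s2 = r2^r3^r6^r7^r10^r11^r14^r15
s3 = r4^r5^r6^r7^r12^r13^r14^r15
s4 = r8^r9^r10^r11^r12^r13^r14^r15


s1=1, s2=1, s3=1, s4=0

Syndrome = 7 (error at position 7)


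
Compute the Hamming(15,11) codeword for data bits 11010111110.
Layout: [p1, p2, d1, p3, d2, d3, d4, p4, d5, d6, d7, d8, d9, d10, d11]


Parity bits: p1=1, p2=1, p3=1, p4=1

111110110111110


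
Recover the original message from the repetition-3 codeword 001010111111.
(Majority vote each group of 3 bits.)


Groups: 001, 010, 111, 111
Majority votes: 0011

0011


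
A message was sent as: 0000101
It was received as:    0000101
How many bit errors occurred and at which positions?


XOR: 0000000

0 errors (received matches sent)


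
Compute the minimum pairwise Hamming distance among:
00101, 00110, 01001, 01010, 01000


Comparing all pairs, minimum distance: 1
Can detect 0 errors, correct 0 errors

1


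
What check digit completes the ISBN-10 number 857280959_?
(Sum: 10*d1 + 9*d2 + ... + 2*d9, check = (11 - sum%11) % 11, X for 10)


Weighted sum: 312
312 mod 11 = 4

Check digit: 7


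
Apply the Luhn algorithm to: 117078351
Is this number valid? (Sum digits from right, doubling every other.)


Luhn sum = 29
29 mod 10 = 9

Invalid (Luhn sum mod 10 = 9)


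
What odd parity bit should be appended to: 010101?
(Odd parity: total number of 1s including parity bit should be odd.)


Number of 1s in data: 3
Parity bit: 0

0


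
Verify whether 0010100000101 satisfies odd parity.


Number of 1s: 4

No, parity error (4 ones)


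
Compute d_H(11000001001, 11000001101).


XOR: 00000000100
Count of 1s: 1

1


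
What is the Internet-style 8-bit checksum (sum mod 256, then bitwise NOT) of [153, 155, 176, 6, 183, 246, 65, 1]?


Sum = 985 mod 256 = 217
Complement = 38

38


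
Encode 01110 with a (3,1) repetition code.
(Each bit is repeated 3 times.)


Each bit -> 3 copies

000111111111000


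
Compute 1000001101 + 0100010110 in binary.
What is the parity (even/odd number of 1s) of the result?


1000001101 = 525
0100010110 = 278
Sum = 803 = 1100100011
1s count = 5

odd parity (5 ones in 1100100011)


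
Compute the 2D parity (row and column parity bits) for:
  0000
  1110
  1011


Row parities: 011
Column parities: 0101

Row P: 011, Col P: 0101, Corner: 0


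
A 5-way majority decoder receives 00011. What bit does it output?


Ones: 2 out of 5
Threshold: 3

0 (2/5 voted 1)


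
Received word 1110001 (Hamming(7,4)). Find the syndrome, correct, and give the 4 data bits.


Syndrome = 7: error at position 7

Data: 1000 (corrected bit 7)


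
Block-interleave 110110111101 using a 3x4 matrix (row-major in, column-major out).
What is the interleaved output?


Matrix:
  1101
  1011
  1101
Read columns: 111101010111

111101010111


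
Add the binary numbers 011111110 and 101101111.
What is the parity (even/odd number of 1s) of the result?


011111110 = 254
101101111 = 367
Sum = 621 = 1001101101
1s count = 6

even parity (6 ones in 1001101101)


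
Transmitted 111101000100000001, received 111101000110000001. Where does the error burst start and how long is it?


XOR: 000000000010000000

Burst at position 10, length 1


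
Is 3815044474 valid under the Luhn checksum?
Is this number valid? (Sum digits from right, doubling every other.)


Luhn sum = 46
46 mod 10 = 6

Invalid (Luhn sum mod 10 = 6)


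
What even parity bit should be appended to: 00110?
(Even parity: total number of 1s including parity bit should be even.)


Number of 1s in data: 2
Parity bit: 0

0


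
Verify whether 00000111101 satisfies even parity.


Number of 1s: 5

No, parity error (5 ones)


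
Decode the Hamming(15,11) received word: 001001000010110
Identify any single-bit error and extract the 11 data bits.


Syndrome = 13: error at position 13

Data: 10100010010 (corrected bit 13)


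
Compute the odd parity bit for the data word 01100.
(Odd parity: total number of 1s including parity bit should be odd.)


Number of 1s in data: 2
Parity bit: 1

1


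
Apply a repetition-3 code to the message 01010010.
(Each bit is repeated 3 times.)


Each bit -> 3 copies

000111000111000000111000


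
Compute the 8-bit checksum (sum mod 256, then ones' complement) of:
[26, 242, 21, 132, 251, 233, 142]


Sum = 1047 mod 256 = 23
Complement = 232

232


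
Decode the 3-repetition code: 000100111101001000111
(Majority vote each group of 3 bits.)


Groups: 000, 100, 111, 101, 001, 000, 111
Majority votes: 0011001

0011001


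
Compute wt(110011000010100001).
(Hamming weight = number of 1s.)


Counting 1s in 110011000010100001

7


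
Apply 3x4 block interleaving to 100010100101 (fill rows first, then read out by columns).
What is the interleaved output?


Matrix:
  1000
  1010
  0101
Read columns: 110001010001

110001010001


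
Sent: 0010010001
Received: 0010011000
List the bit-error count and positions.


XOR: 0000001001

2 error(s) at position(s): 6, 9


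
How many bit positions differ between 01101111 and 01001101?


XOR: 00100010
Count of 1s: 2

2


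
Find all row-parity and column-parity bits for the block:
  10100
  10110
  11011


Row parities: 010
Column parities: 11001

Row P: 010, Col P: 11001, Corner: 1


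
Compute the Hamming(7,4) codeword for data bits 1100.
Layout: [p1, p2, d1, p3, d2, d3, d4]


Parity bits: p1=0, p2=1, p3=1

0111100


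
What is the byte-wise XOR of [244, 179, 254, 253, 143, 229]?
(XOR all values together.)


XOR chain: 244 ^ 179 ^ 254 ^ 253 ^ 143 ^ 229 = 46

46


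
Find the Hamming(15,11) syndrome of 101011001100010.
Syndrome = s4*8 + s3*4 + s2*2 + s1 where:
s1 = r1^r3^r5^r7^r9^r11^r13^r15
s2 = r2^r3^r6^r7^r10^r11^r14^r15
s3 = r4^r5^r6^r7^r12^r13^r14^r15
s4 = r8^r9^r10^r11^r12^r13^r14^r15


s1=0, s2=0, s3=1, s4=1

Syndrome = 12 (error at position 12)


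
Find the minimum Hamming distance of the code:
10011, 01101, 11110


Comparing all pairs, minimum distance: 3
Can detect 2 errors, correct 1 errors

3


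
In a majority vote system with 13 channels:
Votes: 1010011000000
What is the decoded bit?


Ones: 4 out of 13
Threshold: 7

0 (4/13 voted 1)


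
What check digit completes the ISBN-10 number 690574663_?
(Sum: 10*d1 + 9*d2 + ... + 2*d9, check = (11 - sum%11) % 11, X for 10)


Weighted sum: 286
286 mod 11 = 0

Check digit: 0


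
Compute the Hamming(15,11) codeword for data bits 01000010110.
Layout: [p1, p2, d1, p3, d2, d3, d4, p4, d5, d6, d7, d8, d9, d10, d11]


Parity bits: p1=1, p2=0, p3=1, p4=1

100110010010110


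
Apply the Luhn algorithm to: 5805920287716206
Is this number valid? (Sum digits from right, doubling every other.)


Luhn sum = 58
58 mod 10 = 8

Invalid (Luhn sum mod 10 = 8)


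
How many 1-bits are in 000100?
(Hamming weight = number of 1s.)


Counting 1s in 000100

1


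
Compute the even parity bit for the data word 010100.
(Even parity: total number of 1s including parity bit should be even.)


Number of 1s in data: 2
Parity bit: 0

0


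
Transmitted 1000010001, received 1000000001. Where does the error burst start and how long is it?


XOR: 0000010000

Burst at position 5, length 1


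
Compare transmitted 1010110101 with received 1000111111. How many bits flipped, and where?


XOR: 0010001010

3 error(s) at position(s): 2, 6, 8


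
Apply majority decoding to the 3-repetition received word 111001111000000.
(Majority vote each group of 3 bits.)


Groups: 111, 001, 111, 000, 000
Majority votes: 10100

10100


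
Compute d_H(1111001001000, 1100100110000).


XOR: 0011101111000
Count of 1s: 7

7


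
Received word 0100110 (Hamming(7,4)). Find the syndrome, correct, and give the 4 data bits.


Syndrome = 1: error at position 1

Data: 0110 (corrected bit 1)


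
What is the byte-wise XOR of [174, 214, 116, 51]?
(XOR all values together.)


XOR chain: 174 ^ 214 ^ 116 ^ 51 = 63

63


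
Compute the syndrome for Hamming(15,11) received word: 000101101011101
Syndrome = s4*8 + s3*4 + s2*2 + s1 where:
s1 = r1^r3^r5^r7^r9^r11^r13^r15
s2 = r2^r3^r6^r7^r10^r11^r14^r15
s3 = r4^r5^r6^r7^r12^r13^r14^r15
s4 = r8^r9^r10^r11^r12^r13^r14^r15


s1=1, s2=0, s3=0, s4=1

Syndrome = 9 (error at position 9)


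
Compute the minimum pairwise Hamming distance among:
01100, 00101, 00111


Comparing all pairs, minimum distance: 1
Can detect 0 errors, correct 0 errors

1


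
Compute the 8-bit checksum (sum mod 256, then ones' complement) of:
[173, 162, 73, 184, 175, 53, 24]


Sum = 844 mod 256 = 76
Complement = 179

179


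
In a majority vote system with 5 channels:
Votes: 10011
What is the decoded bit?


Ones: 3 out of 5
Threshold: 3

1 (3/5 voted 1)


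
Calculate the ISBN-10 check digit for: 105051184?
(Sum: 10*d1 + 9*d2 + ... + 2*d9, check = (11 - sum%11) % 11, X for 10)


Weighted sum: 121
121 mod 11 = 0

Check digit: 0


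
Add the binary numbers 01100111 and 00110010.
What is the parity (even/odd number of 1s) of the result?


01100111 = 103
00110010 = 50
Sum = 153 = 10011001
1s count = 4

even parity (4 ones in 10011001)


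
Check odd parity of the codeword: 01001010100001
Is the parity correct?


Number of 1s: 5

Yes, parity is correct (5 ones)


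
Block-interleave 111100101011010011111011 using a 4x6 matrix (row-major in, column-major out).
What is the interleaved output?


Matrix:
  111100
  101011
  010011
  111011
Read columns: 110110111101100001110111

110110111101100001110111


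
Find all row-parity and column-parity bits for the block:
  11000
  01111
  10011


Row parities: 001
Column parities: 00100

Row P: 001, Col P: 00100, Corner: 1


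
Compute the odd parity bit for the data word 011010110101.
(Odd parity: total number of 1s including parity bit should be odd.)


Number of 1s in data: 7
Parity bit: 0

0


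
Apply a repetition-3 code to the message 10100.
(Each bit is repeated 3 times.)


Each bit -> 3 copies

111000111000000


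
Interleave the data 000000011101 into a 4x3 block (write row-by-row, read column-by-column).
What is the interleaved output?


Matrix:
  000
  000
  011
  101
Read columns: 000100100011

000100100011


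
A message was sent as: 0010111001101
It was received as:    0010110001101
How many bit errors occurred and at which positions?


XOR: 0000001000000

1 error(s) at position(s): 6


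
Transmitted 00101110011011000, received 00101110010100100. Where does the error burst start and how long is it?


XOR: 00000000001111100

Burst at position 10, length 5


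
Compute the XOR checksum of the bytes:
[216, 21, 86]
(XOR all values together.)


XOR chain: 216 ^ 21 ^ 86 = 155

155


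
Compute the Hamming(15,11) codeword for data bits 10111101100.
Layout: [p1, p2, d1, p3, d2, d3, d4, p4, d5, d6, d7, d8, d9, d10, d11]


Parity bits: p1=0, p2=0, p3=0, p4=0

001001101101100


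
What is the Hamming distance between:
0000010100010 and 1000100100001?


XOR: 1000110000011
Count of 1s: 5

5


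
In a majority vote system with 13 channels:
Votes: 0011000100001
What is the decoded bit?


Ones: 4 out of 13
Threshold: 7

0 (4/13 voted 1)


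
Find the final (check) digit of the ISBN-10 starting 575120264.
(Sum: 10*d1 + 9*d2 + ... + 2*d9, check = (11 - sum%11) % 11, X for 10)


Weighted sum: 206
206 mod 11 = 8

Check digit: 3


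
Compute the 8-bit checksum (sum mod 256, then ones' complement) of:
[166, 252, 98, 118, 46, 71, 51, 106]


Sum = 908 mod 256 = 140
Complement = 115

115


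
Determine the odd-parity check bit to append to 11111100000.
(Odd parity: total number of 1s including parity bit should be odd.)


Number of 1s in data: 6
Parity bit: 1

1


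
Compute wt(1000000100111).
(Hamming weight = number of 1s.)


Counting 1s in 1000000100111

5


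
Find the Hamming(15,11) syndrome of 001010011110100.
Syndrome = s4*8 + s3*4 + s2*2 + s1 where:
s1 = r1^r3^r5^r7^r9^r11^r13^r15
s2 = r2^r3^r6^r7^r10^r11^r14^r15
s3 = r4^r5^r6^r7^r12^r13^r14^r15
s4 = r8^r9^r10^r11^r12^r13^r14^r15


s1=1, s2=1, s3=0, s4=1

Syndrome = 11 (error at position 11)


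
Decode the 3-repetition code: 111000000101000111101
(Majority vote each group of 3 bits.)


Groups: 111, 000, 000, 101, 000, 111, 101
Majority votes: 1001011

1001011


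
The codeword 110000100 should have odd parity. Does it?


Number of 1s: 3

Yes, parity is correct (3 ones)


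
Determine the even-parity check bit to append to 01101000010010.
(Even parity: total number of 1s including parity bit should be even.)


Number of 1s in data: 5
Parity bit: 1

1


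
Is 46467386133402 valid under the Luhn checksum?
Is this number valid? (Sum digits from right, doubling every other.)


Luhn sum = 66
66 mod 10 = 6

Invalid (Luhn sum mod 10 = 6)


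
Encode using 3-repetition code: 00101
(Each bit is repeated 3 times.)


Each bit -> 3 copies

000000111000111


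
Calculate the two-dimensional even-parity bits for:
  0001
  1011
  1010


Row parities: 110
Column parities: 0000

Row P: 110, Col P: 0000, Corner: 0


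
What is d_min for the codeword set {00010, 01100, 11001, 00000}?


Comparing all pairs, minimum distance: 1
Can detect 0 errors, correct 0 errors

1


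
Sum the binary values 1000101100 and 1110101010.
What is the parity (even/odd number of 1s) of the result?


1000101100 = 556
1110101010 = 938
Sum = 1494 = 10111010110
1s count = 7

odd parity (7 ones in 10111010110)


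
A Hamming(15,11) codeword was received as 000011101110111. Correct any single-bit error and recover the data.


Syndrome = 0: no error detected

Data: 01111110111 (no errors)


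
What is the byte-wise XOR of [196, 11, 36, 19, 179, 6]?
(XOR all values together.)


XOR chain: 196 ^ 11 ^ 36 ^ 19 ^ 179 ^ 6 = 77

77


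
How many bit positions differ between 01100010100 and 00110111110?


XOR: 01010101010
Count of 1s: 5

5


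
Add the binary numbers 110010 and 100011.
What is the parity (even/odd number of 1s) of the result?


110010 = 50
100011 = 35
Sum = 85 = 1010101
1s count = 4

even parity (4 ones in 1010101)


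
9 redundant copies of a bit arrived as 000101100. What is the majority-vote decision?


Ones: 3 out of 9
Threshold: 5

0 (3/9 voted 1)


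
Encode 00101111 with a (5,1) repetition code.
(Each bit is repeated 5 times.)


Each bit -> 5 copies

0000000000111110000011111111111111111111


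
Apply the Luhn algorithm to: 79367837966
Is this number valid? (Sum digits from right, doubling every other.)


Luhn sum = 62
62 mod 10 = 2

Invalid (Luhn sum mod 10 = 2)


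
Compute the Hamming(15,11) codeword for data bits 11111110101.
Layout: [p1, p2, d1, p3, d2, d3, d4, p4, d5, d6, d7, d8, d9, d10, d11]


Parity bits: p1=1, p2=0, p3=1, p4=1

101111111110101


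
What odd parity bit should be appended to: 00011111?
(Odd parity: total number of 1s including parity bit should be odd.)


Number of 1s in data: 5
Parity bit: 0

0


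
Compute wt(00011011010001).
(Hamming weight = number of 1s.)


Counting 1s in 00011011010001

6


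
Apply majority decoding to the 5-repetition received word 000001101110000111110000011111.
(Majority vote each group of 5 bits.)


Groups: 00000, 11011, 10000, 11111, 00000, 11111
Majority votes: 010101

010101


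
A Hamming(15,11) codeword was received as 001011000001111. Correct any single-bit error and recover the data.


Syndrome = 0: no error detected

Data: 11100001111 (no errors)


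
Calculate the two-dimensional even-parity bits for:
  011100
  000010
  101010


Row parities: 111
Column parities: 110100

Row P: 111, Col P: 110100, Corner: 1


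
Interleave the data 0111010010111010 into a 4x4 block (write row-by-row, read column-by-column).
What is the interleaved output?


Matrix:
  0111
  0100
  1011
  1010
Read columns: 0011110010111010

0011110010111010


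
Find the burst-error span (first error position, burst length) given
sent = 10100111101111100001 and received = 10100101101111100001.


XOR: 00000010000000000000

Burst at position 6, length 1


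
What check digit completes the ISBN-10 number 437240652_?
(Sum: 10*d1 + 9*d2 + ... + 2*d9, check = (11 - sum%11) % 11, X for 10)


Weighted sum: 204
204 mod 11 = 6

Check digit: 5


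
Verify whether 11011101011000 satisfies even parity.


Number of 1s: 8

Yes, parity is correct (8 ones)


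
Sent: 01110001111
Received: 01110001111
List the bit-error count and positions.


XOR: 00000000000

0 errors (received matches sent)


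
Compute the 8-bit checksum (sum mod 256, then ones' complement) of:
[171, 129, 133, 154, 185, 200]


Sum = 972 mod 256 = 204
Complement = 51

51


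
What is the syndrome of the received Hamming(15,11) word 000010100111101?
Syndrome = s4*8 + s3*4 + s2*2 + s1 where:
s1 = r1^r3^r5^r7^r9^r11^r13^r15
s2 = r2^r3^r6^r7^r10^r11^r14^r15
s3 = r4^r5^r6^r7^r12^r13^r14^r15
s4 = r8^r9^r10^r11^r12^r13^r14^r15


s1=1, s2=0, s3=1, s4=1

Syndrome = 13 (error at position 13)


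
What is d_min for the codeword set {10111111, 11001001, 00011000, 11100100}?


Comparing all pairs, minimum distance: 4
Can detect 3 errors, correct 1 errors

4


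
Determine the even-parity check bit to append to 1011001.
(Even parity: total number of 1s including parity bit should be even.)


Number of 1s in data: 4
Parity bit: 0

0


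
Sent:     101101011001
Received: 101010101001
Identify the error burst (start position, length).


XOR: 000111110000

Burst at position 3, length 5


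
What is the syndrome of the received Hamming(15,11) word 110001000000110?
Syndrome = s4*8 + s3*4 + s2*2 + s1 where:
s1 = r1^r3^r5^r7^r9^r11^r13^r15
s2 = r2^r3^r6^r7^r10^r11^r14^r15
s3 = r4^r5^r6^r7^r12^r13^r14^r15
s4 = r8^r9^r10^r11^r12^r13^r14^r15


s1=0, s2=1, s3=1, s4=0

Syndrome = 6 (error at position 6)


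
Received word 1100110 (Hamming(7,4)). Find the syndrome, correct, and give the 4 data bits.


Syndrome = 0: no error detected

Data: 0110 (no errors)


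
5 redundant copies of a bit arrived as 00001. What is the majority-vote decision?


Ones: 1 out of 5
Threshold: 3

0 (1/5 voted 1)


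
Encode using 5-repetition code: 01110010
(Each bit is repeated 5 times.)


Each bit -> 5 copies

0000011111111111111100000000001111100000


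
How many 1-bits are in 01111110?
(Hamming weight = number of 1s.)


Counting 1s in 01111110

6


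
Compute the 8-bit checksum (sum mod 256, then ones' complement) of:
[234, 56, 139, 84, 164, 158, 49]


Sum = 884 mod 256 = 116
Complement = 139

139


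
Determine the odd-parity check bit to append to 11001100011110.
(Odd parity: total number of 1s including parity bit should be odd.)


Number of 1s in data: 8
Parity bit: 1

1


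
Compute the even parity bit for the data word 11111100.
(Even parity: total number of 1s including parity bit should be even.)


Number of 1s in data: 6
Parity bit: 0

0


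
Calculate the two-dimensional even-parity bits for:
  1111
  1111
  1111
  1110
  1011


Row parities: 00011
Column parities: 1010

Row P: 00011, Col P: 1010, Corner: 0


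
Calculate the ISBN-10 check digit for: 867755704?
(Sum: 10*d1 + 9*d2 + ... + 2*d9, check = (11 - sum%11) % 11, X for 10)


Weighted sum: 330
330 mod 11 = 0

Check digit: 0


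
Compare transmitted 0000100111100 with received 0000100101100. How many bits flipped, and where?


XOR: 0000000010000

1 error(s) at position(s): 8


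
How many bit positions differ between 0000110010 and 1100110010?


XOR: 1100000000
Count of 1s: 2

2


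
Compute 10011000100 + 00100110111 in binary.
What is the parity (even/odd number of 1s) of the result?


10011000100 = 1220
00100110111 = 311
Sum = 1531 = 10111111011
1s count = 9

odd parity (9 ones in 10111111011)


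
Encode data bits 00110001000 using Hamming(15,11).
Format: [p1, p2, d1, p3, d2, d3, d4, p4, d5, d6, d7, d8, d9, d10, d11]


Parity bits: p1=1, p2=0, p3=1, p4=1

100101110001000


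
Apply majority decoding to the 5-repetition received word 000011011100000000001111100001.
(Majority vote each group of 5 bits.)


Groups: 00001, 10111, 00000, 00000, 11111, 00001
Majority votes: 010010

010010


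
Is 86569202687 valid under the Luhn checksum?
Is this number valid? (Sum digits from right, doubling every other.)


Luhn sum = 56
56 mod 10 = 6

Invalid (Luhn sum mod 10 = 6)


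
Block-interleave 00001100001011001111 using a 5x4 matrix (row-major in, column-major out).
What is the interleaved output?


Matrix:
  0000
  1100
  0010
  1100
  1111
Read columns: 01011010110010100001

01011010110010100001


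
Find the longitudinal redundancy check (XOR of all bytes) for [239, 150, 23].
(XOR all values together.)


XOR chain: 239 ^ 150 ^ 23 = 110

110


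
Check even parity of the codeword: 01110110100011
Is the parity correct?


Number of 1s: 8

Yes, parity is correct (8 ones)


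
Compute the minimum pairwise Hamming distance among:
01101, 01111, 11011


Comparing all pairs, minimum distance: 1
Can detect 0 errors, correct 0 errors

1


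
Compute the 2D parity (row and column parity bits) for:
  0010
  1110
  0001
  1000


Row parities: 1111
Column parities: 0101

Row P: 1111, Col P: 0101, Corner: 0


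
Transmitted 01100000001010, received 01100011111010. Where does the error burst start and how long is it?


XOR: 00000011110000

Burst at position 6, length 4


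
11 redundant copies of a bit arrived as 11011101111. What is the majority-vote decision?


Ones: 9 out of 11
Threshold: 6

1 (9/11 voted 1)


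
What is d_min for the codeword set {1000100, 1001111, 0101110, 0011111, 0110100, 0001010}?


Comparing all pairs, minimum distance: 2
Can detect 1 errors, correct 0 errors

2


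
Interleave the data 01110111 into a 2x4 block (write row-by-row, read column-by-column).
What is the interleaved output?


Matrix:
  0111
  0111
Read columns: 00111111

00111111


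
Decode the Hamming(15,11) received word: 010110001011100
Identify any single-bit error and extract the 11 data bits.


Syndrome = 0: no error detected

Data: 01001011100 (no errors)


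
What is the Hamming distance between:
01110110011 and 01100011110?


XOR: 00010101101
Count of 1s: 5

5


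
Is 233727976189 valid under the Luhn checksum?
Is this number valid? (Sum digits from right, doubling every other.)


Luhn sum = 67
67 mod 10 = 7

Invalid (Luhn sum mod 10 = 7)


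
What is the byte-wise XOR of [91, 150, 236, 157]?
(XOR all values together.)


XOR chain: 91 ^ 150 ^ 236 ^ 157 = 188

188


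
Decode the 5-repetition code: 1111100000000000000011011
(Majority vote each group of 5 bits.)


Groups: 11111, 00000, 00000, 00000, 11011
Majority votes: 10001

10001


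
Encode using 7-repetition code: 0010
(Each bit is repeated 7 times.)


Each bit -> 7 copies

0000000000000011111110000000


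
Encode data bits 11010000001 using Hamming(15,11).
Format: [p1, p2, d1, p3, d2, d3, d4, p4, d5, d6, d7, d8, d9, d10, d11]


Parity bits: p1=0, p2=1, p3=1, p4=1

011110110000001


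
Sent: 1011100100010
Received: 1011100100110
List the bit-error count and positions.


XOR: 0000000000100

1 error(s) at position(s): 10


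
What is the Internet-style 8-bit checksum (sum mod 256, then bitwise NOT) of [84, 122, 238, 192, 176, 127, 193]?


Sum = 1132 mod 256 = 108
Complement = 147

147


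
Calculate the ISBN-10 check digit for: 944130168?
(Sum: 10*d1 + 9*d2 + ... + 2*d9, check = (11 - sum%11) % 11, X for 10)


Weighted sum: 221
221 mod 11 = 1

Check digit: X


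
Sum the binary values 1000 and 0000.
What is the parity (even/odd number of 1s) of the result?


1000 = 8
0000 = 0
Sum = 8 = 1000
1s count = 1

odd parity (1 ones in 1000)


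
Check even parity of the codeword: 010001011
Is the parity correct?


Number of 1s: 4

Yes, parity is correct (4 ones)


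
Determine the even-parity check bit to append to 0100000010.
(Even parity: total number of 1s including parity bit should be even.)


Number of 1s in data: 2
Parity bit: 0

0


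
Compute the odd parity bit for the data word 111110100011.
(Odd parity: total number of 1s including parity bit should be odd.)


Number of 1s in data: 8
Parity bit: 1

1


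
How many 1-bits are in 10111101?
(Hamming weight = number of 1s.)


Counting 1s in 10111101

6


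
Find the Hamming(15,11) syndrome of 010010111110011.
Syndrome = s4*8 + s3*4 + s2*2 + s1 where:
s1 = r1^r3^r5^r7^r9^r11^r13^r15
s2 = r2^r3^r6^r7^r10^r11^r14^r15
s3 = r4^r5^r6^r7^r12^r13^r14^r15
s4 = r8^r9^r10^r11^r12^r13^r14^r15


s1=1, s2=0, s3=0, s4=0

Syndrome = 1 (error at position 1)


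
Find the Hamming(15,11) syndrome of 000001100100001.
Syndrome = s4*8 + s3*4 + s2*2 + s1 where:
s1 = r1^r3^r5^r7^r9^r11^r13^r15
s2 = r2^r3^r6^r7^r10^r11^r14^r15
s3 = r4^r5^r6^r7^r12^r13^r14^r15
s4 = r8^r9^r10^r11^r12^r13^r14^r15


s1=0, s2=0, s3=1, s4=0

Syndrome = 4 (error at position 4)


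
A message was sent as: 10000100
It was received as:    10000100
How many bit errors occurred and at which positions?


XOR: 00000000

0 errors (received matches sent)


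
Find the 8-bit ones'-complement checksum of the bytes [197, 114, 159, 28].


Sum = 498 mod 256 = 242
Complement = 13

13


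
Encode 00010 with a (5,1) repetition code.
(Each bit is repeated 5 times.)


Each bit -> 5 copies

0000000000000001111100000


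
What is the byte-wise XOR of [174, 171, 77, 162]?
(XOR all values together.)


XOR chain: 174 ^ 171 ^ 77 ^ 162 = 234

234


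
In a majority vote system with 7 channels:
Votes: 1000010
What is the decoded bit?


Ones: 2 out of 7
Threshold: 4

0 (2/7 voted 1)


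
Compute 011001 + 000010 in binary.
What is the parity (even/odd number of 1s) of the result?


011001 = 25
000010 = 2
Sum = 27 = 11011
1s count = 4

even parity (4 ones in 11011)


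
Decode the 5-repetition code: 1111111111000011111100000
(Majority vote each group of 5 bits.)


Groups: 11111, 11111, 00001, 11111, 00000
Majority votes: 11010

11010


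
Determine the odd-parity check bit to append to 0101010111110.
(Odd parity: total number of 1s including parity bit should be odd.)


Number of 1s in data: 8
Parity bit: 1

1


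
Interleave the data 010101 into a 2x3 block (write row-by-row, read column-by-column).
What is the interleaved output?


Matrix:
  010
  101
Read columns: 011001

011001


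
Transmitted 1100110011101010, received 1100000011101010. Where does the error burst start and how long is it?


XOR: 0000110000000000

Burst at position 4, length 2


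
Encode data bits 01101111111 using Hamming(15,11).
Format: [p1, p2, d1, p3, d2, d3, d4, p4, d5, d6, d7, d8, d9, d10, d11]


Parity bits: p1=1, p2=1, p3=0, p4=1

110011011111111


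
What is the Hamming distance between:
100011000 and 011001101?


XOR: 111010101
Count of 1s: 6

6


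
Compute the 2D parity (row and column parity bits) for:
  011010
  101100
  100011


Row parities: 111
Column parities: 010101

Row P: 111, Col P: 010101, Corner: 1


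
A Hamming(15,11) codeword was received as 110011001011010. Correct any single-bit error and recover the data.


Syndrome = 0: no error detected

Data: 01101011010 (no errors)


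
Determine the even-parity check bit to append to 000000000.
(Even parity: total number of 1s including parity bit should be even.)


Number of 1s in data: 0
Parity bit: 0

0


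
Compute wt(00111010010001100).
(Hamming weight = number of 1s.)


Counting 1s in 00111010010001100

7


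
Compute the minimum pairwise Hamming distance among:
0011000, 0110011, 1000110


Comparing all pairs, minimum distance: 4
Can detect 3 errors, correct 1 errors

4


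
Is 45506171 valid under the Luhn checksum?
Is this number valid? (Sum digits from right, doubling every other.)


Luhn sum = 24
24 mod 10 = 4

Invalid (Luhn sum mod 10 = 4)


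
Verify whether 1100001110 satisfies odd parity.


Number of 1s: 5

Yes, parity is correct (5 ones)


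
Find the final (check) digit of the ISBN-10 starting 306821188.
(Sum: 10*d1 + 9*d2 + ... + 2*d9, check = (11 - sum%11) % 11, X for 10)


Weighted sum: 195
195 mod 11 = 8

Check digit: 3


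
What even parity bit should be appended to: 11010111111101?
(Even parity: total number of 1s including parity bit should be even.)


Number of 1s in data: 11
Parity bit: 1

1
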